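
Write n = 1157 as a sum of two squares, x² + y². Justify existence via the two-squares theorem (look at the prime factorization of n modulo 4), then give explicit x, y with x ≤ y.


Step 1: Factor n = 1157 = 13 · 89.
Step 2: Check the mod-4 condition on each prime factor: 13 ≡ 1 (mod 4), exponent 1; 89 ≡ 1 (mod 4), exponent 1.
All primes ≡ 3 (mod 4) appear to even exponent (or don't appear), so by the two-squares theorem n IS expressible as a sum of two squares.
Step 3: Build a representation. Here n = 13 · 89 is a product of primes ≡ 1 (mod 4). Each prime p ≡ 1 (mod 4) is itself a sum of two squares; find a² by testing p − a² for a perfect square:
  13: 13 − 1² = 12, 13 − 2² = 9 = 3² ⇒ 13 = 2² + 3².
  89: 89 − 1² = 88, 89 − 2² = 85, 89 − 3² = 80, 89 − 4² = 73, 89 − 5² = 64 = 8² ⇒ 89 = 5² + 8².
  Combine using the Brahmagupta–Fibonacci identity (a² + b²)(c² + d²) = (ac − bd)² + (ad + bc)² = (ac + bd)² + (ad − bc)²:
  13 · 89 = 1157: from (2² + 3²)(5² + 8²), take (2·5 − 3·8, 2·8 + 3·5) = (10 − 24, 16 + 15) = (-14, 31); dropping signs (only squares matter) gives (14, 31); check 14² + 31² = 196 + 961 = 1157 ✓.
Step 4: Order so x ≤ y and verify: 14² + 31² = 196 + 961 = 1157 = n. ✓

n = 1157 = 14² + 31² (one valid representation with x ≤ y).


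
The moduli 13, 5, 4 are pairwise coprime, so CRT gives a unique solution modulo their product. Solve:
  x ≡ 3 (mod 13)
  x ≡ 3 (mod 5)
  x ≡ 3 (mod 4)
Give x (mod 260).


Moduli 13, 5, 4 are pairwise coprime; by CRT there is a unique solution modulo M = 13 · 5 · 4 = 260.
Solve pairwise, accumulating the modulus:
  Start with x ≡ 3 (mod 13).
  Combine with x ≡ 3 (mod 5): since gcd(13, 5) = 1, we get a unique residue mod 65.
    Write x = 3 + 13·t and substitute into x ≡ 3 (mod 5): 13·t ≡ 3 − 3 = 0 (mod 5).
    Reduce coefficients mod 5: 3·t ≡ 0 (mod 5).
    The inverse of 3 mod 5 is 2 (since 3·2 = 6 = 1·5 + 1), so t ≡ 2·0 = 0 ≡ 0 (mod 5).
    Then x = 3 + 13·0 = 3, valid modulo lcm(13, 5) = 65: x ≡ 3 (mod 65).
  Combine with x ≡ 3 (mod 4): since gcd(65, 4) = 1, we get a unique residue mod 260.
    Write x = 3 + 65·t and substitute into x ≡ 3 (mod 4): 65·t ≡ 3 − 3 = 0 (mod 4).
    Reduce coefficients mod 4: 1·t ≡ 0 (mod 4).
    So t ≡ 0 (mod 4).
    Then x = 3 + 65·0 = 3, valid modulo lcm(65, 4) = 260: x ≡ 3 (mod 260).
Verify: 3 mod 13 = 3 ✓, 3 mod 5 = 3 ✓, 3 mod 4 = 3 ✓.

x ≡ 3 (mod 260).


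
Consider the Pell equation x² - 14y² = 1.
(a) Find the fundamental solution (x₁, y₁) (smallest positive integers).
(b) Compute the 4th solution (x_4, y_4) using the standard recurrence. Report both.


Step 1: Find the fundamental solution (x₁, y₁) of x² - 14y² = 1.
  Expand √14 as a continued fraction. a₀ = ⌊√14⌋ = 3; iterate m_{k+1} = d_k·a_k − m_k, d_{k+1} = (14 − m_{k+1}²)/d_k, a_{k+1} = ⌊(a₀ + m_{k+1})/d_{k+1}⌋ (starting m₀ = 0, d₀ = 1), with convergents p_k = a_k·p_{k-1} + p_{k-2}, q_k = a_k·q_{k-1} + q_{k-2} (p₋₁ = 1, q₋₁ = 0):
  k = 0: a₀ = 3; p₀/q₀ = 3/1; p₀² − 14·q₀² = 9 − 14 = -5.
  k = 1: m = 3, d = 5, a = ⌊(3 + 3)/5⌋ = 1; p/q = (1·3 + 1)/(1·1 + 0) = 4/1; p² − 14·q² = 16 − 14 = 2.
  k = 2: m = 2, d = 2, a = ⌊(3 + 2)/2⌋ = 2; p/q = (2·4 + 3)/(2·1 + 1) = 11/3; p² − 14·q² = 121 − 126 = -5.
  k = 3: m = 2, d = 5, a = ⌊(3 + 2)/5⌋ = 1; p/q = (1·11 + 4)/(1·3 + 1) = 15/4; p² − 14·q² = 225 − 224 = 1.
  The first convergent with p² − 14·q² = 1 gives the fundamental solution (x₁, y₁) = (15, 4).
Step 2: Apply the recurrence (x_{n+1}, y_{n+1}) = (x₁x_n + 14y₁y_n, x₁y_n + y₁x_n) repeatedly.
  From (x_1, y_1) = (15, 4): x_2 = 15·15 + 14·4·4 = 449; y_2 = 15·4 + 4·15 = 120.
  From (x_2, y_2) = (449, 120): x_3 = 15·449 + 14·4·120 = 13455; y_3 = 15·120 + 4·449 = 3596.
  From (x_3, y_3) = (13455, 3596): x_4 = 15·13455 + 14·4·3596 = 403201; y_4 = 15·3596 + 4·13455 = 107760.
Step 3: Verify x_4² - 14·y_4² = 162571046401 - 162571046400 = 1 (should be 1). ✓

(x_1, y_1) = (15, 4); (x_4, y_4) = (403201, 107760).


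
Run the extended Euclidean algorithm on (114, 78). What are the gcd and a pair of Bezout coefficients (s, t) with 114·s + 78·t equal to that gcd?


Euclidean algorithm on (114, 78) — divide until remainder is 0:
  114 = 1 · 78 + 36
  78 = 2 · 36 + 6
  36 = 6 · 6 + 0
gcd(114, 78) = 6.
Track Bezout coefficients alongside the remainders: start with r₀ = 114 = a·1 + b·0 (s = 1, t = 0) and r₁ = 78 = a·0 + b·1 (s = 0, t = 1); each new remainder r_{k+1} = r_{k-1} − q_k·r_k inherits s_{k+1} = s_{k-1} − q_k·s_k, t_{k+1} = t_{k-1} − q_k·t_k, so r_k = a·s_k + b·t_k at every step:
  q = 1: r = 36, s = 1 − 1·0 = 1, t = 0 − 1·1 = -1  (check: 114·1 + 78·(-1) = 36)
  q = 2: r = 6, s = 0 − 2·1 = -2, t = 1 − 2·(-1) = 3  (check: 114·(-2) + 78·3 = 6)
The row with r = 6 (the gcd) gives the Bezout coefficients s = -2, t = 3.
Result: 114 · (-2) + 78 · (3) = 6.

gcd(114, 78) = 6; s = -2, t = 3 (check: 114·(-2) + 78·3 = 6).


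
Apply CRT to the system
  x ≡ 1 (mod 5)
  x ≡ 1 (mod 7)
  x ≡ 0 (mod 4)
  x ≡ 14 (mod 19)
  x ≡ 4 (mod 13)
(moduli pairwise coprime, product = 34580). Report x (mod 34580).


Product of moduli M = 5 · 7 · 4 · 19 · 13 = 34580.
Merge one congruence at a time:
  Start: x ≡ 1 (mod 5).
  Combine with x ≡ 1 (mod 7); new modulus lcm = 35.
    Write x = 1 + 5·t and substitute into x ≡ 1 (mod 7): 5·t ≡ 1 − 1 = 0 (mod 7).
    The inverse of 5 mod 7 is 3 (since 5·3 = 15 = 2·7 + 1), so t ≡ 3·0 = 0 ≡ 0 (mod 7).
    Then x = 1 + 5·0 = 1, valid modulo lcm(5, 7) = 35: x ≡ 1 (mod 35).
  Combine with x ≡ 0 (mod 4); new modulus lcm = 140.
    Write x = 1 + 35·t and substitute into x ≡ 0 (mod 4): 35·t ≡ 0 − 1 = -1 (mod 4).
    Reduce coefficients mod 4: 3·t ≡ 3 (mod 4).
    The inverse of 3 mod 4 is 3 (since 3·3 = 9 = 2·4 + 1), so t ≡ 3·3 = 9 ≡ 1 (mod 4).
    Then x = 1 + 35·1 = 36, valid modulo lcm(35, 4) = 140: x ≡ 36 (mod 140).
  Combine with x ≡ 14 (mod 19); new modulus lcm = 2660.
    Write x = 36 + 140·t and substitute into x ≡ 14 (mod 19): 140·t ≡ 14 − 36 = -22 (mod 19).
    Reduce coefficients mod 19: 7·t ≡ 16 (mod 19).
    The inverse of 7 mod 19 is 11 (since 7·11 = 77 = 4·19 + 1), so t ≡ 11·16 = 176 ≡ 5 (mod 19).
    Then x = 36 + 140·5 = 736, valid modulo lcm(140, 19) = 2660: x ≡ 736 (mod 2660).
  Combine with x ≡ 4 (mod 13); new modulus lcm = 34580.
    Write x = 736 + 2660·t and substitute into x ≡ 4 (mod 13): 2660·t ≡ 4 − 736 = -732 (mod 13).
    Reduce coefficients mod 13: 8·t ≡ 9 (mod 13).
    The inverse of 8 mod 13 is 5 (since 8·5 = 40 = 3·13 + 1), so t ≡ 5·9 = 45 ≡ 6 (mod 13).
    Then x = 736 + 2660·6 = 16696, valid modulo lcm(2660, 13) = 34580: x ≡ 16696 (mod 34580).
Verify against each original: 16696 mod 5 = 1, 16696 mod 7 = 1, 16696 mod 4 = 0, 16696 mod 19 = 14, 16696 mod 13 = 4.

x ≡ 16696 (mod 34580).


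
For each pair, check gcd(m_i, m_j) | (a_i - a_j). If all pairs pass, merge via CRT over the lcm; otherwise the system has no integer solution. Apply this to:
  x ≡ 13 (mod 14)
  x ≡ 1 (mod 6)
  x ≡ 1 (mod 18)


Moduli 14, 6, 18 are not pairwise coprime, so CRT works modulo lcm(m_i) when all pairwise compatibility conditions hold.
Pairwise compatibility: gcd(m_i, m_j) must divide a_i - a_j for every pair.
Merge one congruence at a time:
  Start: x ≡ 13 (mod 14).
  Combine with x ≡ 1 (mod 6): gcd(14, 6) = 2; 1 - 13 = -12, which IS divisible by 2, so compatible.
    Write x = 13 + 14·t and substitute into x ≡ 1 (mod 6): 14·t ≡ 1 − 13 = -12 (mod 6).
    Divide the congruence (and modulus) by g = 2: 7·t ≡ -6 (mod 3).
    Reduce coefficients mod 3: 1·t ≡ 0 (mod 3).
    So t ≡ 0 (mod 3).
    Then x = 13 + 14·0 = 13, valid modulo lcm(14, 6) = 42: x ≡ 13 (mod 42).
  Combine with x ≡ 1 (mod 18): gcd(42, 18) = 6; 1 - 13 = -12, which IS divisible by 6, so compatible.
    Write x = 13 + 42·t and substitute into x ≡ 1 (mod 18): 42·t ≡ 1 − 13 = -12 (mod 18).
    Divide the congruence (and modulus) by g = 6: 7·t ≡ -2 (mod 3).
    Reduce coefficients mod 3: 1·t ≡ 1 (mod 3).
    So t ≡ 1 (mod 3).
    Then x = 13 + 42·1 = 55, valid modulo lcm(42, 18) = 126: x ≡ 55 (mod 126).
Verify: 55 mod 14 = 13, 55 mod 6 = 1, 55 mod 18 = 1.

x ≡ 55 (mod 126).


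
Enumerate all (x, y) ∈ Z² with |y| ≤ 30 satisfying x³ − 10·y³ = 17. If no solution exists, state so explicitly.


The equation is x³ - 10y³ = 17. For fixed y, x³ = 10·y³ + 17, so a solution requires the RHS to be a perfect cube.
Strategy: iterate y from -30 to 30, compute RHS = 10·y³ + 17, and check whether it is a (positive or negative) perfect cube.
Check small values of y:
  y = 0: RHS = 17 is not a perfect cube.
  y = 1: RHS = 27 = (3)³ ⇒ x = 3 works.
  y = -1: RHS = 7 is not a perfect cube.
  y = 2: RHS = 97 is not a perfect cube.
  y = -2: RHS = -63 is not a perfect cube.
  y = 3: RHS = 287 is not a perfect cube.
  y = -3: RHS = -253 is not a perfect cube.
Continuing the search up to |y| = 30 finds no further solutions beyond those listed.
Collected solutions: (3, 1).

Solutions (with |y| ≤ 30): (3, 1).


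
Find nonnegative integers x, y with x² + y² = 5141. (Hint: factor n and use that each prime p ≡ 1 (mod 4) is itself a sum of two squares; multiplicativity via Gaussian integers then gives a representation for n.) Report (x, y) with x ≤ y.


Step 1: Factor n = 5141 = 53 · 97.
Step 2: Check the mod-4 condition on each prime factor: 53 ≡ 1 (mod 4), exponent 1; 97 ≡ 1 (mod 4), exponent 1.
All primes ≡ 3 (mod 4) appear to even exponent (or don't appear), so by the two-squares theorem n IS expressible as a sum of two squares.
Step 3: Build a representation. Here n = 53 · 97 is a product of primes ≡ 1 (mod 4). Each prime p ≡ 1 (mod 4) is itself a sum of two squares; find a² by testing p − a² for a perfect square:
  53: 53 − 1² = 52, 53 − 2² = 49 = 7² ⇒ 53 = 2² + 7².
  97: 97 − 1² = 96, 97 − 2² = 93, 97 − 3² = 88, 97 − 4² = 81 = 9² ⇒ 97 = 4² + 9².
  Combine using the Brahmagupta–Fibonacci identity (a² + b²)(c² + d²) = (ac − bd)² + (ad + bc)² = (ac + bd)² + (ad − bc)²:
  53 · 97 = 5141: from (2² + 7²)(4² + 9²), take (2·4 − 7·9, 2·9 + 7·4) = (8 − 63, 18 + 28) = (-55, 46); dropping signs (only squares matter) gives (55, 46); check 55² + 46² = 3025 + 2116 = 5141 ✓.
Step 4: Order so x ≤ y and verify: 46² + 55² = 2116 + 3025 = 5141 = n. ✓

n = 5141 = 46² + 55² (one valid representation with x ≤ y).


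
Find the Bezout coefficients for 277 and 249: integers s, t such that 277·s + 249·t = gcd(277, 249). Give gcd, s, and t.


Euclidean algorithm on (277, 249) — divide until remainder is 0:
  277 = 1 · 249 + 28
  249 = 8 · 28 + 25
  28 = 1 · 25 + 3
  25 = 8 · 3 + 1
  3 = 3 · 1 + 0
gcd(277, 249) = 1.
Track Bezout coefficients alongside the remainders: start with r₀ = 277 = a·1 + b·0 (s = 1, t = 0) and r₁ = 249 = a·0 + b·1 (s = 0, t = 1); each new remainder r_{k+1} = r_{k-1} − q_k·r_k inherits s_{k+1} = s_{k-1} − q_k·s_k, t_{k+1} = t_{k-1} − q_k·t_k, so r_k = a·s_k + b·t_k at every step:
  q = 1: r = 28, s = 1 − 1·0 = 1, t = 0 − 1·1 = -1  (check: 277·1 + 249·(-1) = 28)
  q = 8: r = 25, s = 0 − 8·1 = -8, t = 1 − 8·(-1) = 9  (check: 277·(-8) + 249·9 = 25)
  q = 1: r = 3, s = 1 − 1·(-8) = 9, t = -1 − 1·9 = -10  (check: 277·9 + 249·(-10) = 3)
  q = 8: r = 1, s = -8 − 8·9 = -80, t = 9 − 8·(-10) = 89  (check: 277·(-80) + 249·89 = 1)
The row with r = 1 (the gcd) gives the Bezout coefficients s = -80, t = 89.
Result: 277 · (-80) + 249 · (89) = 1.

gcd(277, 249) = 1; s = -80, t = 89 (check: 277·(-80) + 249·89 = 1).


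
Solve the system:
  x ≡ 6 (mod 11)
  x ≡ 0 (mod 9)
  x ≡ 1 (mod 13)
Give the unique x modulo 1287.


Moduli 11, 9, 13 are pairwise coprime; by CRT there is a unique solution modulo M = 11 · 9 · 13 = 1287.
Solve pairwise, accumulating the modulus:
  Start with x ≡ 6 (mod 11).
  Combine with x ≡ 0 (mod 9): since gcd(11, 9) = 1, we get a unique residue mod 99.
    Write x = 6 + 11·t and substitute into x ≡ 0 (mod 9): 11·t ≡ 0 − 6 = -6 (mod 9).
    Reduce coefficients mod 9: 2·t ≡ 3 (mod 9).
    The inverse of 2 mod 9 is 5 (since 2·5 = 10 = 1·9 + 1), so t ≡ 5·3 = 15 ≡ 6 (mod 9).
    Then x = 6 + 11·6 = 72, valid modulo lcm(11, 9) = 99: x ≡ 72 (mod 99).
  Combine with x ≡ 1 (mod 13): since gcd(99, 13) = 1, we get a unique residue mod 1287.
    Write x = 72 + 99·t and substitute into x ≡ 1 (mod 13): 99·t ≡ 1 − 72 = -71 (mod 13).
    Reduce coefficients mod 13: 8·t ≡ 7 (mod 13).
    The inverse of 8 mod 13 is 5 (since 8·5 = 40 = 3·13 + 1), so t ≡ 5·7 = 35 ≡ 9 (mod 13).
    Then x = 72 + 99·9 = 963, valid modulo lcm(99, 13) = 1287: x ≡ 963 (mod 1287).
Verify: 963 mod 11 = 6 ✓, 963 mod 9 = 0 ✓, 963 mod 13 = 1 ✓.

x ≡ 963 (mod 1287).


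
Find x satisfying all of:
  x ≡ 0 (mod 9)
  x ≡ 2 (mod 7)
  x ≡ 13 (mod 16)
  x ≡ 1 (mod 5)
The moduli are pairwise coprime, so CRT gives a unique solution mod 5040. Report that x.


Product of moduli M = 9 · 7 · 16 · 5 = 5040.
Merge one congruence at a time:
  Start: x ≡ 0 (mod 9).
  Combine with x ≡ 2 (mod 7); new modulus lcm = 63.
    Write x = 0 + 9·t and substitute into x ≡ 2 (mod 7): 9·t ≡ 2 − 0 = 2 (mod 7).
    Reduce coefficients mod 7: 2·t ≡ 2 (mod 7).
    The inverse of 2 mod 7 is 4 (since 2·4 = 8 = 1·7 + 1), so t ≡ 4·2 = 8 ≡ 1 (mod 7).
    Then x = 0 + 9·1 = 9, valid modulo lcm(9, 7) = 63: x ≡ 9 (mod 63).
  Combine with x ≡ 13 (mod 16); new modulus lcm = 1008.
    Write x = 9 + 63·t and substitute into x ≡ 13 (mod 16): 63·t ≡ 13 − 9 = 4 (mod 16).
    Reduce coefficients mod 16: 15·t ≡ 4 (mod 16).
    The inverse of 15 mod 16 is 15 (since 15·15 = 225 = 14·16 + 1), so t ≡ 15·4 = 60 ≡ 12 (mod 16).
    Then x = 9 + 63·12 = 765, valid modulo lcm(63, 16) = 1008: x ≡ 765 (mod 1008).
  Combine with x ≡ 1 (mod 5); new modulus lcm = 5040.
    Write x = 765 + 1008·t and substitute into x ≡ 1 (mod 5): 1008·t ≡ 1 − 765 = -764 (mod 5).
    Reduce coefficients mod 5: 3·t ≡ 1 (mod 5).
    The inverse of 3 mod 5 is 2 (since 3·2 = 6 = 1·5 + 1), so t ≡ 2·1 = 2 ≡ 2 (mod 5).
    Then x = 765 + 1008·2 = 2781, valid modulo lcm(1008, 5) = 5040: x ≡ 2781 (mod 5040).
Verify against each original: 2781 mod 9 = 0, 2781 mod 7 = 2, 2781 mod 16 = 13, 2781 mod 5 = 1.

x ≡ 2781 (mod 5040).


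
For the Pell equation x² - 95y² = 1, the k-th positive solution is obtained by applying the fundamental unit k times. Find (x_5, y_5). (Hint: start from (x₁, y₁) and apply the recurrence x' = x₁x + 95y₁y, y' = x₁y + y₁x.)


Step 1: Find the fundamental solution (x₁, y₁) of x² - 95y² = 1.
  Expand √95 as a continued fraction. a₀ = ⌊√95⌋ = 9; iterate m_{k+1} = d_k·a_k − m_k, d_{k+1} = (95 − m_{k+1}²)/d_k, a_{k+1} = ⌊(a₀ + m_{k+1})/d_{k+1}⌋ (starting m₀ = 0, d₀ = 1), with convergents p_k = a_k·p_{k-1} + p_{k-2}, q_k = a_k·q_{k-1} + q_{k-2} (p₋₁ = 1, q₋₁ = 0):
  k = 0: a₀ = 9; p₀/q₀ = 9/1; p₀² − 95·q₀² = 81 − 95 = -14.
  k = 1: m = 9, d = 14, a = ⌊(9 + 9)/14⌋ = 1; p/q = (1·9 + 1)/(1·1 + 0) = 10/1; p² − 95·q² = 100 − 95 = 5.
  k = 2: m = 5, d = 5, a = ⌊(9 + 5)/5⌋ = 2; p/q = (2·10 + 9)/(2·1 + 1) = 29/3; p² − 95·q² = 841 − 855 = -14.
  k = 3: m = 5, d = 14, a = ⌊(9 + 5)/14⌋ = 1; p/q = (1·29 + 10)/(1·3 + 1) = 39/4; p² − 95·q² = 1521 − 1520 = 1.
  The first convergent with p² − 95·q² = 1 gives the fundamental solution (x₁, y₁) = (39, 4).
Step 2: Apply the recurrence (x_{n+1}, y_{n+1}) = (x₁x_n + 95y₁y_n, x₁y_n + y₁x_n) repeatedly.
  From (x_1, y_1) = (39, 4): x_2 = 39·39 + 95·4·4 = 3041; y_2 = 39·4 + 4·39 = 312.
  From (x_2, y_2) = (3041, 312): x_3 = 39·3041 + 95·4·312 = 237159; y_3 = 39·312 + 4·3041 = 24332.
  From (x_3, y_3) = (237159, 24332): x_4 = 39·237159 + 95·4·24332 = 18495361; y_4 = 39·24332 + 4·237159 = 1897584.
  From (x_4, y_4) = (18495361, 1897584): x_5 = 39·18495361 + 95·4·1897584 = 1442400999; y_5 = 39·1897584 + 4·18495361 = 147987220.
Step 3: Verify x_5² - 95·y_5² = 2080520641916198001 - 2080520641916198000 = 1 (should be 1). ✓

(x_1, y_1) = (39, 4); (x_5, y_5) = (1442400999, 147987220).


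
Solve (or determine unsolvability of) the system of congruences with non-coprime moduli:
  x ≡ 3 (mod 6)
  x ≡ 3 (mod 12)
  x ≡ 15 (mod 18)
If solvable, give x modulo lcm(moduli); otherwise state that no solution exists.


Moduli 6, 12, 18 are not pairwise coprime, so CRT works modulo lcm(m_i) when all pairwise compatibility conditions hold.
Pairwise compatibility: gcd(m_i, m_j) must divide a_i - a_j for every pair.
Merge one congruence at a time:
  Start: x ≡ 3 (mod 6).
  Combine with x ≡ 3 (mod 12): gcd(6, 12) = 6; 3 - 3 = 0, which IS divisible by 6, so compatible.
    Write x = 3 + 6·t and substitute into x ≡ 3 (mod 12): 6·t ≡ 3 − 3 = 0 (mod 12).
    Divide the congruence (and modulus) by g = 6: 1·t ≡ 0 (mod 2).
    So t ≡ 0 (mod 2).
    Then x = 3 + 6·0 = 3, valid modulo lcm(6, 12) = 12: x ≡ 3 (mod 12).
  Combine with x ≡ 15 (mod 18): gcd(12, 18) = 6; 15 - 3 = 12, which IS divisible by 6, so compatible.
    Write x = 3 + 12·t and substitute into x ≡ 15 (mod 18): 12·t ≡ 15 − 3 = 12 (mod 18).
    Divide the congruence (and modulus) by g = 6: 2·t ≡ 2 (mod 3).
    The inverse of 2 mod 3 is 2 (since 2·2 = 4 = 1·3 + 1), so t ≡ 2·2 = 4 ≡ 1 (mod 3).
    Then x = 3 + 12·1 = 15, valid modulo lcm(12, 18) = 36: x ≡ 15 (mod 36).
Verify: 15 mod 6 = 3, 15 mod 12 = 3, 15 mod 18 = 15.

x ≡ 15 (mod 36).


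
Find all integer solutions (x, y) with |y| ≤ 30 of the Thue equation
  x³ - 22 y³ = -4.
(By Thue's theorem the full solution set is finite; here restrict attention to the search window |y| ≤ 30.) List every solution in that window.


The equation is x³ - 22y³ = -4. For fixed y, x³ = 22·y³ − 4, so a solution requires the RHS to be a perfect cube.
Strategy: iterate y from -30 to 30, compute RHS = 22·y³ − 4, and check whether it is a (positive or negative) perfect cube.
Check small values of y:
  y = 0: RHS = -4 is not a perfect cube.
  y = 1: RHS = 18 is not a perfect cube.
  y = -1: RHS = -26 is not a perfect cube.
  y = 2: RHS = 172 is not a perfect cube.
  y = -2: RHS = -180 is not a perfect cube.
  y = 3: RHS = 590 is not a perfect cube.
  y = -3: RHS = -598 is not a perfect cube.
Continuing the search up to |y| = 30 finds no solutions either.
No (x, y) in the scanned range satisfies the equation.

No integer solutions with |y| ≤ 30.


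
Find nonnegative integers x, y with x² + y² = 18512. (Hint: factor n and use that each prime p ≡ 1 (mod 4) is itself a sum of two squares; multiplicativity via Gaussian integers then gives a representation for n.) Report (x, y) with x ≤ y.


Step 1: Factor n = 18512 = 2^4 · 13 · 89.
Step 2: Check the mod-4 condition on each prime factor: 2 = 2 (special); 13 ≡ 1 (mod 4), exponent 1; 89 ≡ 1 (mod 4), exponent 1.
All primes ≡ 3 (mod 4) appear to even exponent (or don't appear), so by the two-squares theorem n IS expressible as a sum of two squares.
Step 3: Build a representation. Group n = k² · m with k = 4 and m = 13 · 89 = 1157 (a product of primes ≡ 1 (mod 4)); a representation of m scales to one of n via (k·x)² + (k·y)² = k²(x² + y²). Each prime p ≡ 1 (mod 4) is itself a sum of two squares; find a² by testing p − a² for a perfect square:
  13: 13 − 1² = 12, 13 − 2² = 9 = 3² ⇒ 13 = 2² + 3².
  89: 89 − 1² = 88, 89 − 2² = 85, 89 − 3² = 80, 89 − 4² = 73, 89 − 5² = 64 = 8² ⇒ 89 = 5² + 8².
  Combine using the Brahmagupta–Fibonacci identity (a² + b²)(c² + d²) = (ac − bd)² + (ad + bc)² = (ac + bd)² + (ad − bc)²:
  13 · 89 = 1157: from (2² + 3²)(5² + 8²), take (2·5 − 3·8, 2·8 + 3·5) = (10 − 24, 16 + 15) = (-14, 31); dropping signs (only squares matter) gives (14, 31); check 14² + 31² = 196 + 961 = 1157 ✓.
  Scale by k = 4: (4·14, 4·31) = (56, 124).
Step 4: Order so x ≤ y and verify: 56² + 124² = 3136 + 15376 = 18512 = n. ✓

n = 18512 = 56² + 124² (one valid representation with x ≤ y).


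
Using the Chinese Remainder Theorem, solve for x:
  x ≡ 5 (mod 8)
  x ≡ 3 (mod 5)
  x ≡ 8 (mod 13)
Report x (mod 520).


Moduli 8, 5, 13 are pairwise coprime; by CRT there is a unique solution modulo M = 8 · 5 · 13 = 520.
Solve pairwise, accumulating the modulus:
  Start with x ≡ 5 (mod 8).
  Combine with x ≡ 3 (mod 5): since gcd(8, 5) = 1, we get a unique residue mod 40.
    Write x = 5 + 8·t and substitute into x ≡ 3 (mod 5): 8·t ≡ 3 − 5 = -2 (mod 5).
    Reduce coefficients mod 5: 3·t ≡ 3 (mod 5).
    The inverse of 3 mod 5 is 2 (since 3·2 = 6 = 1·5 + 1), so t ≡ 2·3 = 6 ≡ 1 (mod 5).
    Then x = 5 + 8·1 = 13, valid modulo lcm(8, 5) = 40: x ≡ 13 (mod 40).
  Combine with x ≡ 8 (mod 13): since gcd(40, 13) = 1, we get a unique residue mod 520.
    Write x = 13 + 40·t and substitute into x ≡ 8 (mod 13): 40·t ≡ 8 − 13 = -5 (mod 13).
    Reduce coefficients mod 13: 1·t ≡ 8 (mod 13).
    So t ≡ 8 (mod 13).
    Then x = 13 + 40·8 = 333, valid modulo lcm(40, 13) = 520: x ≡ 333 (mod 520).
Verify: 333 mod 8 = 5 ✓, 333 mod 5 = 3 ✓, 333 mod 13 = 8 ✓.

x ≡ 333 (mod 520).


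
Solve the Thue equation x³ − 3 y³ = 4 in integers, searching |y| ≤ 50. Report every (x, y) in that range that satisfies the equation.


The equation is x³ - 3y³ = 4. For fixed y, x³ = 3·y³ + 4, so a solution requires the RHS to be a perfect cube.
Strategy: iterate y from -50 to 50, compute RHS = 3·y³ + 4, and check whether it is a (positive or negative) perfect cube.
Check small values of y:
  y = 0: RHS = 4 is not a perfect cube.
  y = 1: RHS = 7 is not a perfect cube.
  y = -1: RHS = 1 = (1)³ ⇒ x = 1 works.
  y = 2: RHS = 28 is not a perfect cube.
  y = -2: RHS = -20 is not a perfect cube.
  y = 3: RHS = 85 is not a perfect cube.
  y = -3: RHS = -77 is not a perfect cube.
Continuing the search up to |y| = 50 finds no further solutions beyond those listed.
Collected solutions: (1, -1).

Solutions (with |y| ≤ 50): (1, -1).


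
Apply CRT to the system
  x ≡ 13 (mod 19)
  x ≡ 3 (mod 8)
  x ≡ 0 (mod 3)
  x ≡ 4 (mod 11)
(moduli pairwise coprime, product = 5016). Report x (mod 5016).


Product of moduli M = 19 · 8 · 3 · 11 = 5016.
Merge one congruence at a time:
  Start: x ≡ 13 (mod 19).
  Combine with x ≡ 3 (mod 8); new modulus lcm = 152.
    Write x = 13 + 19·t and substitute into x ≡ 3 (mod 8): 19·t ≡ 3 − 13 = -10 (mod 8).
    Reduce coefficients mod 8: 3·t ≡ 6 (mod 8).
    The inverse of 3 mod 8 is 3 (since 3·3 = 9 = 1·8 + 1), so t ≡ 3·6 = 18 ≡ 2 (mod 8).
    Then x = 13 + 19·2 = 51, valid modulo lcm(19, 8) = 152: x ≡ 51 (mod 152).
  Combine with x ≡ 0 (mod 3); new modulus lcm = 456.
    Write x = 51 + 152·t and substitute into x ≡ 0 (mod 3): 152·t ≡ 0 − 51 = -51 (mod 3).
    Reduce coefficients mod 3: 2·t ≡ 0 (mod 3).
    The inverse of 2 mod 3 is 2 (since 2·2 = 4 = 1·3 + 1), so t ≡ 2·0 = 0 ≡ 0 (mod 3).
    Then x = 51 + 152·0 = 51, valid modulo lcm(152, 3) = 456: x ≡ 51 (mod 456).
  Combine with x ≡ 4 (mod 11); new modulus lcm = 5016.
    Write x = 51 + 456·t and substitute into x ≡ 4 (mod 11): 456·t ≡ 4 − 51 = -47 (mod 11).
    Reduce coefficients mod 11: 5·t ≡ 8 (mod 11).
    The inverse of 5 mod 11 is 9 (since 5·9 = 45 = 4·11 + 1), so t ≡ 9·8 = 72 ≡ 6 (mod 11).
    Then x = 51 + 456·6 = 2787, valid modulo lcm(456, 11) = 5016: x ≡ 2787 (mod 5016).
Verify against each original: 2787 mod 19 = 13, 2787 mod 8 = 3, 2787 mod 3 = 0, 2787 mod 11 = 4.

x ≡ 2787 (mod 5016).


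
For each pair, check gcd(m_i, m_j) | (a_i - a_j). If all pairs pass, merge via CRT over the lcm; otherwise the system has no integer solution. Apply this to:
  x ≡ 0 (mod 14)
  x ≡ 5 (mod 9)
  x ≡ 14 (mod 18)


Moduli 14, 9, 18 are not pairwise coprime, so CRT works modulo lcm(m_i) when all pairwise compatibility conditions hold.
Pairwise compatibility: gcd(m_i, m_j) must divide a_i - a_j for every pair.
Merge one congruence at a time:
  Start: x ≡ 0 (mod 14).
  Combine with x ≡ 5 (mod 9): gcd(14, 9) = 1; 5 - 0 = 5, which IS divisible by 1, so compatible.
    Write x = 0 + 14·t and substitute into x ≡ 5 (mod 9): 14·t ≡ 5 − 0 = 5 (mod 9).
    Reduce coefficients mod 9: 5·t ≡ 5 (mod 9).
    The inverse of 5 mod 9 is 2 (since 5·2 = 10 = 1·9 + 1), so t ≡ 2·5 = 10 ≡ 1 (mod 9).
    Then x = 0 + 14·1 = 14, valid modulo lcm(14, 9) = 126: x ≡ 14 (mod 126).
  Combine with x ≡ 14 (mod 18): gcd(126, 18) = 18; 14 - 14 = 0, which IS divisible by 18, so compatible.
    Write x = 14 + 126·t and substitute into x ≡ 14 (mod 18): 126·t ≡ 14 − 14 = 0 (mod 18).
    Divide the congruence (and modulus) by g = 18: 7·t ≡ 0 (mod 1).
    Modulo 1 every t works; take t = 0.
    Then x = 14 + 126·0 = 14, valid modulo lcm(126, 18) = 126: x ≡ 14 (mod 126).
Verify: 14 mod 14 = 0, 14 mod 9 = 5, 14 mod 18 = 14.

x ≡ 14 (mod 126).


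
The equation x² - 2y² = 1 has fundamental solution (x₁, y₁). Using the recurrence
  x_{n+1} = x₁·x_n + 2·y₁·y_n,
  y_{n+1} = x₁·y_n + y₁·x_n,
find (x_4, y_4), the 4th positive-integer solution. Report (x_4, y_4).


Step 1: Find the fundamental solution (x₁, y₁) of x² - 2y² = 1.
  Expand √2 as a continued fraction. a₀ = ⌊√2⌋ = 1; iterate m_{k+1} = d_k·a_k − m_k, d_{k+1} = (2 − m_{k+1}²)/d_k, a_{k+1} = ⌊(a₀ + m_{k+1})/d_{k+1}⌋ (starting m₀ = 0, d₀ = 1), with convergents p_k = a_k·p_{k-1} + p_{k-2}, q_k = a_k·q_{k-1} + q_{k-2} (p₋₁ = 1, q₋₁ = 0):
  k = 0: a₀ = 1; p₀/q₀ = 1/1; p₀² − 2·q₀² = 1 − 2 = -1.
  k = 1: m = 1, d = 1, a = ⌊(1 + 1)/1⌋ = 2; p/q = (2·1 + 1)/(2·1 + 0) = 3/2; p² − 2·q² = 9 − 8 = 1.
  The first convergent with p² − 2·q² = 1 gives the fundamental solution (x₁, y₁) = (3, 2).
Step 2: Apply the recurrence (x_{n+1}, y_{n+1}) = (x₁x_n + 2y₁y_n, x₁y_n + y₁x_n) repeatedly.
  From (x_1, y_1) = (3, 2): x_2 = 3·3 + 2·2·2 = 17; y_2 = 3·2 + 2·3 = 12.
  From (x_2, y_2) = (17, 12): x_3 = 3·17 + 2·2·12 = 99; y_3 = 3·12 + 2·17 = 70.
  From (x_3, y_3) = (99, 70): x_4 = 3·99 + 2·2·70 = 577; y_4 = 3·70 + 2·99 = 408.
Step 3: Verify x_4² - 2·y_4² = 332929 - 332928 = 1 (should be 1). ✓

(x_1, y_1) = (3, 2); (x_4, y_4) = (577, 408).


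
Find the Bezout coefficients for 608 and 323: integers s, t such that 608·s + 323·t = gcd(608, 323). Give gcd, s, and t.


Euclidean algorithm on (608, 323) — divide until remainder is 0:
  608 = 1 · 323 + 285
  323 = 1 · 285 + 38
  285 = 7 · 38 + 19
  38 = 2 · 19 + 0
gcd(608, 323) = 19.
Track Bezout coefficients alongside the remainders: start with r₀ = 608 = a·1 + b·0 (s = 1, t = 0) and r₁ = 323 = a·0 + b·1 (s = 0, t = 1); each new remainder r_{k+1} = r_{k-1} − q_k·r_k inherits s_{k+1} = s_{k-1} − q_k·s_k, t_{k+1} = t_{k-1} − q_k·t_k, so r_k = a·s_k + b·t_k at every step:
  q = 1: r = 285, s = 1 − 1·0 = 1, t = 0 − 1·1 = -1  (check: 608·1 + 323·(-1) = 285)
  q = 1: r = 38, s = 0 − 1·1 = -1, t = 1 − 1·(-1) = 2  (check: 608·(-1) + 323·2 = 38)
  q = 7: r = 19, s = 1 − 7·(-1) = 8, t = -1 − 7·2 = -15  (check: 608·8 + 323·(-15) = 19)
The row with r = 19 (the gcd) gives the Bezout coefficients s = 8, t = -15.
Result: 608 · (8) + 323 · (-15) = 19.

gcd(608, 323) = 19; s = 8, t = -15 (check: 608·8 + 323·(-15) = 19).


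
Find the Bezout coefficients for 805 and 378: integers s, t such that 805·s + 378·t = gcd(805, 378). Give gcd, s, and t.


Euclidean algorithm on (805, 378) — divide until remainder is 0:
  805 = 2 · 378 + 49
  378 = 7 · 49 + 35
  49 = 1 · 35 + 14
  35 = 2 · 14 + 7
  14 = 2 · 7 + 0
gcd(805, 378) = 7.
Track Bezout coefficients alongside the remainders: start with r₀ = 805 = a·1 + b·0 (s = 1, t = 0) and r₁ = 378 = a·0 + b·1 (s = 0, t = 1); each new remainder r_{k+1} = r_{k-1} − q_k·r_k inherits s_{k+1} = s_{k-1} − q_k·s_k, t_{k+1} = t_{k-1} − q_k·t_k, so r_k = a·s_k + b·t_k at every step:
  q = 2: r = 49, s = 1 − 2·0 = 1, t = 0 − 2·1 = -2  (check: 805·1 + 378·(-2) = 49)
  q = 7: r = 35, s = 0 − 7·1 = -7, t = 1 − 7·(-2) = 15  (check: 805·(-7) + 378·15 = 35)
  q = 1: r = 14, s = 1 − 1·(-7) = 8, t = -2 − 1·15 = -17  (check: 805·8 + 378·(-17) = 14)
  q = 2: r = 7, s = -7 − 2·8 = -23, t = 15 − 2·(-17) = 49  (check: 805·(-23) + 378·49 = 7)
The row with r = 7 (the gcd) gives the Bezout coefficients s = -23, t = 49.
Result: 805 · (-23) + 378 · (49) = 7.

gcd(805, 378) = 7; s = -23, t = 49 (check: 805·(-23) + 378·49 = 7).


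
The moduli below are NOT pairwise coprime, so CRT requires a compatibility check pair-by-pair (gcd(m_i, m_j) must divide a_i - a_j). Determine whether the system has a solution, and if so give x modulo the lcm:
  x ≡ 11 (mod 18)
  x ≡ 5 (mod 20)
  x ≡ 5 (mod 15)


Moduli 18, 20, 15 are not pairwise coprime, so CRT works modulo lcm(m_i) when all pairwise compatibility conditions hold.
Pairwise compatibility: gcd(m_i, m_j) must divide a_i - a_j for every pair.
Merge one congruence at a time:
  Start: x ≡ 11 (mod 18).
  Combine with x ≡ 5 (mod 20): gcd(18, 20) = 2; 5 - 11 = -6, which IS divisible by 2, so compatible.
    Write x = 11 + 18·t and substitute into x ≡ 5 (mod 20): 18·t ≡ 5 − 11 = -6 (mod 20).
    Divide the congruence (and modulus) by g = 2: 9·t ≡ -3 (mod 10).
    Reduce coefficients mod 10: 9·t ≡ 7 (mod 10).
    The inverse of 9 mod 10 is 9 (since 9·9 = 81 = 8·10 + 1), so t ≡ 9·7 = 63 ≡ 3 (mod 10).
    Then x = 11 + 18·3 = 65, valid modulo lcm(18, 20) = 180: x ≡ 65 (mod 180).
  Combine with x ≡ 5 (mod 15): gcd(180, 15) = 15; 5 - 65 = -60, which IS divisible by 15, so compatible.
    Write x = 65 + 180·t and substitute into x ≡ 5 (mod 15): 180·t ≡ 5 − 65 = -60 (mod 15).
    Divide the congruence (and modulus) by g = 15: 12·t ≡ -4 (mod 1).
    Modulo 1 every t works; take t = 0.
    Then x = 65 + 180·0 = 65, valid modulo lcm(180, 15) = 180: x ≡ 65 (mod 180).
Verify: 65 mod 18 = 11, 65 mod 20 = 5, 65 mod 15 = 5.

x ≡ 65 (mod 180).


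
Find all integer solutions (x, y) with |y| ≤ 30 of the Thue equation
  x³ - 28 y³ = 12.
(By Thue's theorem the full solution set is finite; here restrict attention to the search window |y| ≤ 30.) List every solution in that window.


The equation is x³ - 28y³ = 12. For fixed y, x³ = 28·y³ + 12, so a solution requires the RHS to be a perfect cube.
Strategy: iterate y from -30 to 30, compute RHS = 28·y³ + 12, and check whether it is a (positive or negative) perfect cube.
Check small values of y:
  y = 0: RHS = 12 is not a perfect cube.
  y = 1: RHS = 40 is not a perfect cube.
  y = -1: RHS = -16 is not a perfect cube.
  y = 2: RHS = 236 is not a perfect cube.
  y = -2: RHS = -212 is not a perfect cube.
  y = 3: RHS = 768 is not a perfect cube.
  y = -3: RHS = -744 is not a perfect cube.
Continuing the search up to |y| = 30 finds no solutions either.
No (x, y) in the scanned range satisfies the equation.

No integer solutions with |y| ≤ 30.


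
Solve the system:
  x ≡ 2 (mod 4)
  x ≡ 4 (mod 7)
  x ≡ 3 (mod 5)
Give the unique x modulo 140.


Moduli 4, 7, 5 are pairwise coprime; by CRT there is a unique solution modulo M = 4 · 7 · 5 = 140.
Solve pairwise, accumulating the modulus:
  Start with x ≡ 2 (mod 4).
  Combine with x ≡ 4 (mod 7): since gcd(4, 7) = 1, we get a unique residue mod 28.
    Write x = 2 + 4·t and substitute into x ≡ 4 (mod 7): 4·t ≡ 4 − 2 = 2 (mod 7).
    The inverse of 4 mod 7 is 2 (since 4·2 = 8 = 1·7 + 1), so t ≡ 2·2 = 4 ≡ 4 (mod 7).
    Then x = 2 + 4·4 = 18, valid modulo lcm(4, 7) = 28: x ≡ 18 (mod 28).
  Combine with x ≡ 3 (mod 5): since gcd(28, 5) = 1, we get a unique residue mod 140.
    Write x = 18 + 28·t and substitute into x ≡ 3 (mod 5): 28·t ≡ 3 − 18 = -15 (mod 5).
    Reduce coefficients mod 5: 3·t ≡ 0 (mod 5).
    The inverse of 3 mod 5 is 2 (since 3·2 = 6 = 1·5 + 1), so t ≡ 2·0 = 0 ≡ 0 (mod 5).
    Then x = 18 + 28·0 = 18, valid modulo lcm(28, 5) = 140: x ≡ 18 (mod 140).
Verify: 18 mod 4 = 2 ✓, 18 mod 7 = 4 ✓, 18 mod 5 = 3 ✓.

x ≡ 18 (mod 140).


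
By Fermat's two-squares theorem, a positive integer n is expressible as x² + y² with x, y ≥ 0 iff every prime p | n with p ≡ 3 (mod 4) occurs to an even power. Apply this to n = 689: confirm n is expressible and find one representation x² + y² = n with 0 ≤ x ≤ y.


Step 1: Factor n = 689 = 13 · 53.
Step 2: Check the mod-4 condition on each prime factor: 13 ≡ 1 (mod 4), exponent 1; 53 ≡ 1 (mod 4), exponent 1.
All primes ≡ 3 (mod 4) appear to even exponent (or don't appear), so by the two-squares theorem n IS expressible as a sum of two squares.
Step 3: Build a representation. Here n = 13 · 53 is a product of primes ≡ 1 (mod 4). Each prime p ≡ 1 (mod 4) is itself a sum of two squares; find a² by testing p − a² for a perfect square:
  13: 13 − 1² = 12, 13 − 2² = 9 = 3² ⇒ 13 = 2² + 3².
  53: 53 − 1² = 52, 53 − 2² = 49 = 7² ⇒ 53 = 2² + 7².
  Combine using the Brahmagupta–Fibonacci identity (a² + b²)(c² + d²) = (ac − bd)² + (ad + bc)² = (ac + bd)² + (ad − bc)²:
  13 · 53 = 689: from (2² + 3²)(2² + 7²), take (2·2 − 3·7, 2·7 + 3·2) = (4 − 21, 14 + 6) = (-17, 20); dropping signs (only squares matter) gives (17, 20); check 17² + 20² = 289 + 400 = 689 ✓.
Step 4: Order so x ≤ y and verify: 17² + 20² = 289 + 400 = 689 = n. ✓

n = 689 = 17² + 20² (one valid representation with x ≤ y).


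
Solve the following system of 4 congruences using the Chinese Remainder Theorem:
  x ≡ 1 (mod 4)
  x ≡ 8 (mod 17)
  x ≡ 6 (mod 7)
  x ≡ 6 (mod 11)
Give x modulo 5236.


Product of moduli M = 4 · 17 · 7 · 11 = 5236.
Merge one congruence at a time:
  Start: x ≡ 1 (mod 4).
  Combine with x ≡ 8 (mod 17); new modulus lcm = 68.
    Write x = 1 + 4·t and substitute into x ≡ 8 (mod 17): 4·t ≡ 8 − 1 = 7 (mod 17).
    The inverse of 4 mod 17 is 13 (since 4·13 = 52 = 3·17 + 1), so t ≡ 13·7 = 91 ≡ 6 (mod 17).
    Then x = 1 + 4·6 = 25, valid modulo lcm(4, 17) = 68: x ≡ 25 (mod 68).
  Combine with x ≡ 6 (mod 7); new modulus lcm = 476.
    Write x = 25 + 68·t and substitute into x ≡ 6 (mod 7): 68·t ≡ 6 − 25 = -19 (mod 7).
    Reduce coefficients mod 7: 5·t ≡ 2 (mod 7).
    The inverse of 5 mod 7 is 3 (since 5·3 = 15 = 2·7 + 1), so t ≡ 3·2 = 6 ≡ 6 (mod 7).
    Then x = 25 + 68·6 = 433, valid modulo lcm(68, 7) = 476: x ≡ 433 (mod 476).
  Combine with x ≡ 6 (mod 11); new modulus lcm = 5236.
    Write x = 433 + 476·t and substitute into x ≡ 6 (mod 11): 476·t ≡ 6 − 433 = -427 (mod 11).
    Reduce coefficients mod 11: 3·t ≡ 2 (mod 11).
    The inverse of 3 mod 11 is 4 (since 3·4 = 12 = 1·11 + 1), so t ≡ 4·2 = 8 ≡ 8 (mod 11).
    Then x = 433 + 476·8 = 4241, valid modulo lcm(476, 11) = 5236: x ≡ 4241 (mod 5236).
Verify against each original: 4241 mod 4 = 1, 4241 mod 17 = 8, 4241 mod 7 = 6, 4241 mod 11 = 6.

x ≡ 4241 (mod 5236).


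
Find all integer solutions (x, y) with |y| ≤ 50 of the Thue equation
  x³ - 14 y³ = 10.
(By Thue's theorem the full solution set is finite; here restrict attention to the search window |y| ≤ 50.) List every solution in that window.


The equation is x³ - 14y³ = 10. For fixed y, x³ = 14·y³ + 10, so a solution requires the RHS to be a perfect cube.
Strategy: iterate y from -50 to 50, compute RHS = 14·y³ + 10, and check whether it is a (positive or negative) perfect cube.
Check small values of y:
  y = 0: RHS = 10 is not a perfect cube.
  y = 1: RHS = 24 is not a perfect cube.
  y = -1: RHS = -4 is not a perfect cube.
  y = 2: RHS = 122 is not a perfect cube.
  y = -2: RHS = -102 is not a perfect cube.
  y = 3: RHS = 388 is not a perfect cube.
  y = -3: RHS = -368 is not a perfect cube.
Continuing the search up to |y| = 50 finds no solutions either.
No (x, y) in the scanned range satisfies the equation.

No integer solutions with |y| ≤ 50.


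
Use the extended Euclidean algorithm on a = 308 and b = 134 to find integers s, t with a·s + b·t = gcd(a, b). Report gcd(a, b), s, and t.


Euclidean algorithm on (308, 134) — divide until remainder is 0:
  308 = 2 · 134 + 40
  134 = 3 · 40 + 14
  40 = 2 · 14 + 12
  14 = 1 · 12 + 2
  12 = 6 · 2 + 0
gcd(308, 134) = 2.
Track Bezout coefficients alongside the remainders: start with r₀ = 308 = a·1 + b·0 (s = 1, t = 0) and r₁ = 134 = a·0 + b·1 (s = 0, t = 1); each new remainder r_{k+1} = r_{k-1} − q_k·r_k inherits s_{k+1} = s_{k-1} − q_k·s_k, t_{k+1} = t_{k-1} − q_k·t_k, so r_k = a·s_k + b·t_k at every step:
  q = 2: r = 40, s = 1 − 2·0 = 1, t = 0 − 2·1 = -2  (check: 308·1 + 134·(-2) = 40)
  q = 3: r = 14, s = 0 − 3·1 = -3, t = 1 − 3·(-2) = 7  (check: 308·(-3) + 134·7 = 14)
  q = 2: r = 12, s = 1 − 2·(-3) = 7, t = -2 − 2·7 = -16  (check: 308·7 + 134·(-16) = 12)
  q = 1: r = 2, s = -3 − 1·7 = -10, t = 7 − 1·(-16) = 23  (check: 308·(-10) + 134·23 = 2)
The row with r = 2 (the gcd) gives the Bezout coefficients s = -10, t = 23.
Result: 308 · (-10) + 134 · (23) = 2.

gcd(308, 134) = 2; s = -10, t = 23 (check: 308·(-10) + 134·23 = 2).


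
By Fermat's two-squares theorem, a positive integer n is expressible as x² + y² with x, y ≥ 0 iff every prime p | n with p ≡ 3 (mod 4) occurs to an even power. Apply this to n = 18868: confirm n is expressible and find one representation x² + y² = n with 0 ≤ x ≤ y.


Step 1: Factor n = 18868 = 2^2 · 53 · 89.
Step 2: Check the mod-4 condition on each prime factor: 2 = 2 (special); 53 ≡ 1 (mod 4), exponent 1; 89 ≡ 1 (mod 4), exponent 1.
All primes ≡ 3 (mod 4) appear to even exponent (or don't appear), so by the two-squares theorem n IS expressible as a sum of two squares.
Step 3: Build a representation. Group n = k² · m with k = 2 and m = 53 · 89 = 4717 (a product of primes ≡ 1 (mod 4)); a representation of m scales to one of n via (k·x)² + (k·y)² = k²(x² + y²). Each prime p ≡ 1 (mod 4) is itself a sum of two squares; find a² by testing p − a² for a perfect square:
  53: 53 − 1² = 52, 53 − 2² = 49 = 7² ⇒ 53 = 2² + 7².
  89: 89 − 1² = 88, 89 − 2² = 85, 89 − 3² = 80, 89 − 4² = 73, 89 − 5² = 64 = 8² ⇒ 89 = 5² + 8².
  Combine using the Brahmagupta–Fibonacci identity (a² + b²)(c² + d²) = (ac − bd)² + (ad + bc)² = (ac + bd)² + (ad − bc)²:
  53 · 89 = 4717: from (2² + 7²)(5² + 8²), take (2·5 − 7·8, 2·8 + 7·5) = (10 − 56, 16 + 35) = (-46, 51); dropping signs (only squares matter) gives (46, 51); check 46² + 51² = 2116 + 2601 = 4717 ✓.
  Scale by k = 2: (2·46, 2·51) = (92, 102).
Step 4: Order so x ≤ y and verify: 92² + 102² = 8464 + 10404 = 18868 = n. ✓

n = 18868 = 92² + 102² (one valid representation with x ≤ y).


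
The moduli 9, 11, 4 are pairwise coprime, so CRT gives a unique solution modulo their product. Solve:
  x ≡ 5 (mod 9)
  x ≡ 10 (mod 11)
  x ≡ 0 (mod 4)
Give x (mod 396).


Moduli 9, 11, 4 are pairwise coprime; by CRT there is a unique solution modulo M = 9 · 11 · 4 = 396.
Solve pairwise, accumulating the modulus:
  Start with x ≡ 5 (mod 9).
  Combine with x ≡ 10 (mod 11): since gcd(9, 11) = 1, we get a unique residue mod 99.
    Write x = 5 + 9·t and substitute into x ≡ 10 (mod 11): 9·t ≡ 10 − 5 = 5 (mod 11).
    The inverse of 9 mod 11 is 5 (since 9·5 = 45 = 4·11 + 1), so t ≡ 5·5 = 25 ≡ 3 (mod 11).
    Then x = 5 + 9·3 = 32, valid modulo lcm(9, 11) = 99: x ≡ 32 (mod 99).
  Combine with x ≡ 0 (mod 4): since gcd(99, 4) = 1, we get a unique residue mod 396.
    Write x = 32 + 99·t and substitute into x ≡ 0 (mod 4): 99·t ≡ 0 − 32 = -32 (mod 4).
    Reduce coefficients mod 4: 3·t ≡ 0 (mod 4).
    The inverse of 3 mod 4 is 3 (since 3·3 = 9 = 2·4 + 1), so t ≡ 3·0 = 0 ≡ 0 (mod 4).
    Then x = 32 + 99·0 = 32, valid modulo lcm(99, 4) = 396: x ≡ 32 (mod 396).
Verify: 32 mod 9 = 5 ✓, 32 mod 11 = 10 ✓, 32 mod 4 = 0 ✓.

x ≡ 32 (mod 396).
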